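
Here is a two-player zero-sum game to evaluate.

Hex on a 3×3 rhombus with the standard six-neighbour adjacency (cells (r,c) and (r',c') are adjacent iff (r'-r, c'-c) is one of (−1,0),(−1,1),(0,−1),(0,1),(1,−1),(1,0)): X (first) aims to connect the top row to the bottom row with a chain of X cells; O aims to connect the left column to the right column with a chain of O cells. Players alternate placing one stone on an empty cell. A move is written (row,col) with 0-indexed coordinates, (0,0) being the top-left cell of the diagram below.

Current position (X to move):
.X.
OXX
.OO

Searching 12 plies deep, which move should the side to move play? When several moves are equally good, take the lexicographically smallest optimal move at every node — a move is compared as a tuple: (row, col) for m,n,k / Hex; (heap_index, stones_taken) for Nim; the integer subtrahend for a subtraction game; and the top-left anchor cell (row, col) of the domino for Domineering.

X's best at [.X./OXX/.OO]: (2,0)

[.X./OXX/.OO] X move#1: (0,0):-1/XX./OXX/.OO, (0,2):-1/.XX/OXX/.OO, (2,0):+1/.X./OXX/XOO*
[.X./OXX/XOO] end (terminal -1, O#2); searched .X./OXX/.OO to 12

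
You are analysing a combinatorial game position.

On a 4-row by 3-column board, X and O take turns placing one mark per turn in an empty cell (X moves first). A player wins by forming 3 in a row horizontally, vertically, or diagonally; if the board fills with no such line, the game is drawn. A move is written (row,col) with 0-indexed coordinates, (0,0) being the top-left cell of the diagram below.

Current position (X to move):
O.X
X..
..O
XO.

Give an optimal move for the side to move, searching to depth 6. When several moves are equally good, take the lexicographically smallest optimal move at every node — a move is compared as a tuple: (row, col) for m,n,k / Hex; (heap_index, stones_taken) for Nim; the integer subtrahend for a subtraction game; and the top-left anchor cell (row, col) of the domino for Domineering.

X's best at [O.X/X../..O/XO.]: (1,1)

p1 X@[O.X/X../..O/XO.]: (0,1)[OXX/X../..O/XO.]-1 (1,1)[O.X/XX./..O/XO.]+1* (1,2)[O.X/X.X/..O/XO.]-1 (2,0)[O.X/X../X.O/XO.]+1 (2,1)[O.X/X../.XO/XO.]-1 (3,2)[O.X/X../..O/XOX]-1
p2 O@[O.X/XX./..O/XO.]: (0,1)[OOX/XX./..O/XO.]-1* (1,2)[O.X/XXO/..O/XO.]-1 (2,0)[O.X/XX./O.O/XO.]-1 (2,1)[O.X/XX./.OO/XO.]-1 (3,2)[O.X/XX./..O/XOO]-1
p3 X@[OOX/XX./..O/XO.]: (1,2)[OOX/XXX/..O/XO.]+1* (2,0)[OOX/XX./X.O/XO.]+1 (2,1)[OOX/XX./.XO/XO.]+1 (3,2)[OOX/XX./..O/XOX]+1
p4 O@[OOX/XXX/..O/XO.] terminal -1; root [O.X/X../..O/XO.] d6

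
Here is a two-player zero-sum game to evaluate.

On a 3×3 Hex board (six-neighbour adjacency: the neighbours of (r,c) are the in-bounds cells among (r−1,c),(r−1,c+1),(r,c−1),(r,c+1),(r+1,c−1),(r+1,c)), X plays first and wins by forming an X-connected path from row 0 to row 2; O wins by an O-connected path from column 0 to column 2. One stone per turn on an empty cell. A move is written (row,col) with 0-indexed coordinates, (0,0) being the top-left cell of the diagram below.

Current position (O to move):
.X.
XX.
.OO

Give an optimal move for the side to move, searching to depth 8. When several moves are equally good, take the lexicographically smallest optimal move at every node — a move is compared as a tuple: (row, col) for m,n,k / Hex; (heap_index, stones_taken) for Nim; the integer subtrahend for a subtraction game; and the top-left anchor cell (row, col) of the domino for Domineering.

O's best at [.X./XX./.OO]: (2,0)

[.X./XX./.OO] O move#1: (0,0):-1/OX./XX./.OO, (0,2):-1/.XO/XX./.OO, (1,2):-1/.X./XXO/.OO, (2,0):+1/.X./XX./OOO*
[.X./XX./OOO] end (terminal -1, X#2); searched .X./XX./.OO to 8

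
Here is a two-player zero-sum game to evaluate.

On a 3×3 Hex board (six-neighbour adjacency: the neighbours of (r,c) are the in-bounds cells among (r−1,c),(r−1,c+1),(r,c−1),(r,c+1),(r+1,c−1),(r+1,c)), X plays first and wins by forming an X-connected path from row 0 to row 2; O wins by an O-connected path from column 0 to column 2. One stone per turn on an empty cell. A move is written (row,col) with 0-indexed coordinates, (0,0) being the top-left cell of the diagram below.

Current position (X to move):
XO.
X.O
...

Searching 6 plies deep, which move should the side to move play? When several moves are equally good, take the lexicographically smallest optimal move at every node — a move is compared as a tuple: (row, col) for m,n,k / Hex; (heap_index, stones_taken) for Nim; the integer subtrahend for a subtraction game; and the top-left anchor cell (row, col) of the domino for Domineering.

p1 X@[XO./X.O/...]: (0,2)[XOX/X.O/...]-1 (1,1)[XO./XXO/...]+1* (2,0)[XO./X.O/X..]+1 (2,1)[XO./X.O/.X.]+1 (2,2)[XO./X.O/..X]-1
p2 O@[XO./XXO/...]: (0,2)[XOO/XXO/...]-1* (2,0)[XO./XXO/O..]-1 (2,1)[XO./XXO/.O.]-1 (2,2)[XO./XXO/..O]-1
p3 X@[XOO/XXO/...]: (2,0)[XOO/XXO/X..]+1* (2,1)[XOO/XXO/.X.]+1 (2,2)[XOO/XXO/..X]+1
p4 O@[XOO/XXO/X..] terminal -1; root [XO./X.O/...] d6

X's best at [XO./X.O/...]: (1,1)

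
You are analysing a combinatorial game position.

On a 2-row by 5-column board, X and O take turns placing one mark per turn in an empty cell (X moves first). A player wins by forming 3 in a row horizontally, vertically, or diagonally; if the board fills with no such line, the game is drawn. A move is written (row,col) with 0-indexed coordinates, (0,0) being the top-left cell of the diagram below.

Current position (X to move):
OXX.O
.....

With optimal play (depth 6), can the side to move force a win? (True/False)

X winning at [OXX.O/.....]: True

[OXX.O/.....] X move#1: (0,3):+1/OXXXO/.....*, (1,0):+0/OXX.O/X...., (1,1):+1/OXX.O/.X..., (1,2):+1/OXX.O/..X.., (1,3):+1/OXX.O/...X., (1,4):+0/OXX.O/....X
[OXXXO/.....] end (terminal -1, O#2); searched OXX.O/..... to 6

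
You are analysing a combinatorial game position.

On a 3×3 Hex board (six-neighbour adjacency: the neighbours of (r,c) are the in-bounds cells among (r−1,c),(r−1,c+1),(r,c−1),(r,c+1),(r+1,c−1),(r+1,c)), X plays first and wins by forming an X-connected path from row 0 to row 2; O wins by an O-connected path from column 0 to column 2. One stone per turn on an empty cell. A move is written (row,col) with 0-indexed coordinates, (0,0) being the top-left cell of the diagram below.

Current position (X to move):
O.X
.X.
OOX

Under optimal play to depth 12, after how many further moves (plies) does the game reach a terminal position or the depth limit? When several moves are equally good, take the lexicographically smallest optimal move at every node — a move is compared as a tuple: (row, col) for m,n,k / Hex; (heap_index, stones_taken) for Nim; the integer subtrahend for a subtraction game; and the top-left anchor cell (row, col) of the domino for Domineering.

PV length from [O.X/.X./OOX]: 1 ply

ply 1, X at O.X/.X./OOX | (0,1)=-1→OXX/.X./OOX; (1,0)=-1→O.X/XX./OOX; (1,2)=+1→O.X/.XX/OOX*
ply 2: O.X/.XX/OOX is terminal -1 (O); from O.X/.X./OOX depth 12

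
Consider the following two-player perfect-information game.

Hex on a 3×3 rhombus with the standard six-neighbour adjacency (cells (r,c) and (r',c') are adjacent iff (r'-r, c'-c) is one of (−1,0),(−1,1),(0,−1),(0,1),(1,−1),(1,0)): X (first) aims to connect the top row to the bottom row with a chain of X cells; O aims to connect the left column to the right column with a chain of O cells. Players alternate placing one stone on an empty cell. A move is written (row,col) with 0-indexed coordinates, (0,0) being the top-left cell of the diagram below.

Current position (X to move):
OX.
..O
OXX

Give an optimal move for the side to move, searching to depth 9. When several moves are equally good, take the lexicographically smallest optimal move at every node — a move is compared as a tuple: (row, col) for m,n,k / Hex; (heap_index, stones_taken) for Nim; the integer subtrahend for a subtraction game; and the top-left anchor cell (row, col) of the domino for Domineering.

X's best at [OX./..O/OXX]: (1,1)

ply 1, X at OX./..O/OXX | (0,2)=-1→OXX/..O/OXX; (1,0)=-1→OX./X.O/OXX; (1,1)=+1→OX./.XO/OXX*
ply 2: OX./.XO/OXX is terminal -1 (O); from OX./..O/OXX depth 9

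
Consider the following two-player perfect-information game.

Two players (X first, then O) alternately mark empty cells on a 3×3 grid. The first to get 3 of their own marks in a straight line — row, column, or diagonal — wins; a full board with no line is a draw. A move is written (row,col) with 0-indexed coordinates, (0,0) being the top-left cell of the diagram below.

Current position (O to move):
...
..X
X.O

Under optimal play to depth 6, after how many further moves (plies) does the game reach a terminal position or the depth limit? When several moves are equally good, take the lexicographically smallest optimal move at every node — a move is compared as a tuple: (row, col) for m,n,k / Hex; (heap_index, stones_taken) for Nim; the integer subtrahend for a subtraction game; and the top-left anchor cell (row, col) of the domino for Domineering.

p1 O@[.../..X/X.O]: (0,0)[O../..X/X.O]-1 (0,1)[.O./..X/X.O]-1 (0,2)[..O/..X/X.O]-1 (1,0)[.../O.X/X.O]+0* (1,1)[.../.OX/X.O]+0 (2,1)[.../..X/XOO]-1
p2 X@[.../O.X/X.O]: (0,0)[X../O.X/X.O]+0* (0,1)[.X./O.X/X.O]+0 (0,2)[..X/O.X/X.O]+0 (1,1)[.../OXX/X.O]+0 (2,1)[.../O.X/XXO]+0
p3 O@[X../O.X/X.O]: (0,1)[XO./O.X/X.O]+0* (0,2)[X.O/O.X/X.O]+0 (1,1)[X../OOX/X.O]+0 (2,1)[X../O.X/XOO]-1
p4 X@[XO./O.X/X.O]: (0,2)[XOX/O.X/X.O]+0* (1,1)[XO./OXX/X.O]+0 (2,1)[XO./O.X/XXO]+0
p5 O@[XOX/O.X/X.O]: (1,1)[XOX/OOX/X.O]+0* (2,1)[XOX/O.X/XOO]-1
p6 X@[XOX/OOX/X.O]: (2,1)[XOX/OOX/XXO]+0*
p7 O@[XOX/OOX/XXO] terminal +0; root [.../..X/X.O] d6

PV length from [.../..X/X.O]: 6 plies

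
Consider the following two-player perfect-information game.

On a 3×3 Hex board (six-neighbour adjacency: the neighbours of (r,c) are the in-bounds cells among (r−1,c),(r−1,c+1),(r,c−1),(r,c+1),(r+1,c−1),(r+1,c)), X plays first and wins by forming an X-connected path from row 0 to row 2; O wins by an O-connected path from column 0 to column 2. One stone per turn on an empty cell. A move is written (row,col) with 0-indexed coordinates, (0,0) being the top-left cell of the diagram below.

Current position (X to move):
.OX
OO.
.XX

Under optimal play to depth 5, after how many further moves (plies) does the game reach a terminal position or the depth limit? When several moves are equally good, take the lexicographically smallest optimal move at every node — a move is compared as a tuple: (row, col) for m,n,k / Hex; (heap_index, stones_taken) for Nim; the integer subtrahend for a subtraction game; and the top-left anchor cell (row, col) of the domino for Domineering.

ply 1, X at .OX/OO./.XX | (0,0)=-1→XOX/OO./.XX; (1,2)=+1→.OX/OOX/.XX*; (2,0)=-1→.OX/OO./XXX
ply 2: .OX/OOX/.XX is terminal -1 (O); from .OX/OO./.XX depth 5

PV length from [.OX/OO./.XX]: 1 ply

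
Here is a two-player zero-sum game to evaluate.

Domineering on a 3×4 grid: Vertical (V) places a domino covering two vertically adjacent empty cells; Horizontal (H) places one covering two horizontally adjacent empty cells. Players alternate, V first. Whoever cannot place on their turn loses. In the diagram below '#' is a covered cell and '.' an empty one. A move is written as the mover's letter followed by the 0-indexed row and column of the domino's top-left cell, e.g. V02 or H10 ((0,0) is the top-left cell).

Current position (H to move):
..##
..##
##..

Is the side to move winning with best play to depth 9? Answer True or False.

p1 H@[..##/..##/##..]: H00[####/..##/##..]+1* H10[..##/####/##..]+1 H22[..##/..##/####]-1
p2 V@[####/..##/##..] terminal -1; root [..##/..##/##..] d9

H winning at [..##/..##/##..]: True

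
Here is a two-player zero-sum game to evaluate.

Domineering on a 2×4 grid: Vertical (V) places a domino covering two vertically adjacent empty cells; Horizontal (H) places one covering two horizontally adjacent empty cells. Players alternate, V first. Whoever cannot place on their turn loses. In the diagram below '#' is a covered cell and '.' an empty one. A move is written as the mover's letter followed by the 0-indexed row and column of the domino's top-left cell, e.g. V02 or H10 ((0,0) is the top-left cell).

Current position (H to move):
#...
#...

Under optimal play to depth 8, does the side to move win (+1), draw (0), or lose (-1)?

value(#.../#..., H) = +1

[#.../#...] H move#1: H01:+1/###./#...*, H02:+1/#.##/#..., H11:+1/#.../###., H12:+1/#.../#.##
[###./#...] V move#2: V03:-1/####/#..#*
[####/#..#] H move#3: H11:+1/####/####*
[####/####] end (terminal -1, V#4); searched #.../#... to 8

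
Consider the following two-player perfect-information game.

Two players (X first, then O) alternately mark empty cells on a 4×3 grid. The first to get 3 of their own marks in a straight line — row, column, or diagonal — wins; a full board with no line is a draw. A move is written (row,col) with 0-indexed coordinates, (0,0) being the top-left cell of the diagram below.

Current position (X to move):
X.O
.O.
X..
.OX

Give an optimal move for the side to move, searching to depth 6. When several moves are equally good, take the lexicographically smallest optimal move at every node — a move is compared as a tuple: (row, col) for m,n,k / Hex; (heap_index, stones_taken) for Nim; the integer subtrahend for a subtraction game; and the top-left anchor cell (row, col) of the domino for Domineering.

X's best at [X.O/.O./X../.OX]: (1,0)

ply 1, X at X.O/.O./X../.OX | (0,1)=-1→XXO/.O./X../.OX; (1,0)=+1→X.O/XO./X../.OX*; (1,2)=-1→X.O/.OX/X../.OX; (2,1)=+1→X.O/.O./XX./.OX; (2,2)=-1→X.O/.O./X.X/.OX; (3,0)=-1→X.O/.O./X../XOX
ply 2: X.O/XO./X../.OX is terminal -1 (O); from X.O/.O./X../.OX depth 6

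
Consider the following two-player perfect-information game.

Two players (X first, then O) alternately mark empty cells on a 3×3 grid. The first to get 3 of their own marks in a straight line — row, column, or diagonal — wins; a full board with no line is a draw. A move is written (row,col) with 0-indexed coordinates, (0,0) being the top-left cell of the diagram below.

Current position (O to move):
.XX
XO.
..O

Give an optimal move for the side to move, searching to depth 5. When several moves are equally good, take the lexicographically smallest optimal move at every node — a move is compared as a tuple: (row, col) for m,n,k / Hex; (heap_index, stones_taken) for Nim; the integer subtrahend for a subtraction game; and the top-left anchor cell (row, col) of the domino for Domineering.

O's best at [.XX/XO./..O]: (0,0)

[.XX/XO./..O] O move#1: (0,0):+1/OXX/XO./..O*, (1,2):-1/.XX/XOO/..O, (2,0):-1/.XX/XO./O.O, (2,1):-1/.XX/XO./.OO
[OXX/XO./..O] end (terminal -1, X#2); searched .XX/XO./..O to 5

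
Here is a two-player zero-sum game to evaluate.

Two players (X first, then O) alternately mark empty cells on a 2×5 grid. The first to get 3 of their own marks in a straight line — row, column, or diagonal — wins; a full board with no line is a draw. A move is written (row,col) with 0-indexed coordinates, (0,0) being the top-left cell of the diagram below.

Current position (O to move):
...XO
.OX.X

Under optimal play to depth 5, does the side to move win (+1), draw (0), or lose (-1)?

p1 O@[...XO/.OX.X]: (0,0)[O..XO/.OX.X]-1 (0,1)[.O.XO/.OX.X]-1 (0,2)[..OXO/.OX.X]-1 (1,0)[...XO/OOX.X]-1 (1,3)[...XO/.OXOX]+0*
p2 X@[...XO/.OXOX]: (0,0)[X..XO/.OXOX]+0* (0,1)[.X.XO/.OXOX]+0 (0,2)[..XXO/.OXOX]+0 (1,0)[...XO/XOXOX]+0
p3 O@[X..XO/.OXOX]: (0,1)[XO.XO/.OXOX]+0* (0,2)[X.OXO/.OXOX]+0 (1,0)[X..XO/OOXOX]+0
p4 X@[XO.XO/.OXOX]: (0,2)[XOXXO/.OXOX]+0* (1,0)[XO.XO/XOXOX]+0
p5 O@[XOXXO/.OXOX]: (1,0)[XOXXO/OOXOX]+0*
p6 X@[XOXXO/OOXOX] terminal +0; root [...XO/.OX.X] d5

value(...XO/.OX.X, O) = 0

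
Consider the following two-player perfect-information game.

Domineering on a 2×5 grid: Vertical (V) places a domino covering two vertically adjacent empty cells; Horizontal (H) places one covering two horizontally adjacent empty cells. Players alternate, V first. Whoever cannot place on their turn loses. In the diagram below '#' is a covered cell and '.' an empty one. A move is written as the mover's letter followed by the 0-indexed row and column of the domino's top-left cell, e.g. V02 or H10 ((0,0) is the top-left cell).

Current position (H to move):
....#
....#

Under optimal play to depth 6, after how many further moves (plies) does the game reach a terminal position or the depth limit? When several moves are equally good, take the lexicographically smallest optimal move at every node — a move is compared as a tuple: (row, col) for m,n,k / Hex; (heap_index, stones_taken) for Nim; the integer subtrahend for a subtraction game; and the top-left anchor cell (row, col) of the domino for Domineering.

p1 H@[....#/....#]: H00[##..#/....#]-1 H01[.##.#/....#]+1* H02[..###/....#]-1 H10[....#/##..#]-1 H11[....#/.##.#]+1 H12[....#/..###]-1
p2 V@[.##.#/....#]: V00[###.#/#...#]-1* V03[.####/...##]-1
p3 H@[###.#/#...#]: H11[###.#/###.#]-1 H12[###.#/#.###]+1*
p4 V@[###.#/#.###] terminal -1; root [....#/....#] d6

PV length from [....#/....#]: 3 plies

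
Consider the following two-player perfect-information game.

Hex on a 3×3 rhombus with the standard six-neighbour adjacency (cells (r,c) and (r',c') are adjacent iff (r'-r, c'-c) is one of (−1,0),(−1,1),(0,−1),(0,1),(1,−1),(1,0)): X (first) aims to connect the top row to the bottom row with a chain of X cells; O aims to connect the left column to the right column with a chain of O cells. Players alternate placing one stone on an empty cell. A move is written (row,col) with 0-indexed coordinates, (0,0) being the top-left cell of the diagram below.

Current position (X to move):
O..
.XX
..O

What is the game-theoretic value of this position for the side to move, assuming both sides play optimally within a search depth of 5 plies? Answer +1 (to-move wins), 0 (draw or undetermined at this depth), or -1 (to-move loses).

value(O../.XX/..O, X) = +1

p1 X@[O../.XX/..O]: (0,1)[OX./.XX/..O]+1* (0,2)[O.X/.XX/..O]+1 (1,0)[O../XXX/..O]+1 (2,0)[O../.XX/X.O]+1 (2,1)[O../.XX/.XO]+1
p2 O@[OX./.XX/..O]: (0,2)[OXO/.XX/..O]-1* (1,0)[OX./OXX/..O]-1 (2,0)[OX./.XX/O.O]-1 (2,1)[OX./.XX/.OO]-1
p3 X@[OXO/.XX/..O]: (1,0)[OXO/XXX/..O]+1* (2,0)[OXO/.XX/X.O]+1 (2,1)[OXO/.XX/.XO]+1
p4 O@[OXO/XXX/..O]: (2,0)[OXO/XXX/O.O]-1* (2,1)[OXO/XXX/.OO]-1
p5 X@[OXO/XXX/O.O]: (2,1)[OXO/XXX/OXO]+1*
p6 O@[OXO/XXX/OXO] terminal -1; root [O../.XX/..O] d5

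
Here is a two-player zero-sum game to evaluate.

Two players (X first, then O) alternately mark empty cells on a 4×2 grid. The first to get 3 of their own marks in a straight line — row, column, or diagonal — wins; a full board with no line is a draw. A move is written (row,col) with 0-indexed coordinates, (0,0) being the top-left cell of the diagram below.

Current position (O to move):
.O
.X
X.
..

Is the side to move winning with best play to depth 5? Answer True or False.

O winning at [.O/.X/X./..]: False

ply 1, O at .O/.X/X./.. | (0,0)=+0→OO/.X/X./..*; (1,0)=+0→.O/OX/X./..; (2,1)=-1→.O/.X/XO/..; (3,0)=+0→.O/.X/X./O.; (3,1)=-1→.O/.X/X./.O
ply 2, X at OO/.X/X./.. | (1,0)=+0→OO/XX/X./..*; (2,1)=+0→OO/.X/XX/..; (3,0)=+0→OO/.X/X./X.; (3,1)=+0→OO/.X/X./.X
ply 3, O at OO/XX/X./.. | (2,1)=-1→OO/XX/XO/..; (3,0)=+0→OO/XX/X./O.*; (3,1)=-1→OO/XX/X./.O
ply 4, X at OO/XX/X./O. | (2,1)=+0→OO/XX/XX/O.*; (3,1)=+0→OO/XX/X./OX
ply 5, O at OO/XX/XX/O. | (3,1)=+0→OO/XX/XX/OO*
ply 6: OO/XX/XX/OO is terminal +0 (X); from .O/.X/X./.. depth 5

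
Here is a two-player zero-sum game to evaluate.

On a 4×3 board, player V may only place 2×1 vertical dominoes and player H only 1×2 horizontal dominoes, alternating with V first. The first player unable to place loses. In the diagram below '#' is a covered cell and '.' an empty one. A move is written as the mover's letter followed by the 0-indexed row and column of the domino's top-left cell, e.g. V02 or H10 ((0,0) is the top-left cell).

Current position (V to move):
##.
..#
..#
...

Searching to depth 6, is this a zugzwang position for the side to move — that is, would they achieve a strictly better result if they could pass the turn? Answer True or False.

zugzwang(##./..#/..#/..., V) = False

p1 V@[##./..#/..#/...]: V10[##./#.#/#.#/...]+1* V11[##./.##/.##/...]+1 V20[##./..#/#.#/#..]+1 V21[##./..#/.##/.#.]+1
p2 H@[##./#.#/#.#/...]: H30[##./#.#/#.#/##.]-1* H31[##./#.#/#.#/.##]-1
p3 V@[##./#.#/#.#/##.]: V11[##./###/###/##.]+1*
p4 H@[##./###/###/##.] terminal -1; root [##./..#/..#/...] d6
suppose V passes — search the same position with H to move:
pass> p1 H@[##./..#/..#/...]: H10[##./###/..#/...]-1 H20[##./..#/###/...]+1* H30[##./..#/..#/##.]-1 H31[##./..#/..#/.##]-1
pass> p2 V@[##./..#/###/...] terminal -1; root [##./..#/..#/...] d6
for V: play +1, pass -1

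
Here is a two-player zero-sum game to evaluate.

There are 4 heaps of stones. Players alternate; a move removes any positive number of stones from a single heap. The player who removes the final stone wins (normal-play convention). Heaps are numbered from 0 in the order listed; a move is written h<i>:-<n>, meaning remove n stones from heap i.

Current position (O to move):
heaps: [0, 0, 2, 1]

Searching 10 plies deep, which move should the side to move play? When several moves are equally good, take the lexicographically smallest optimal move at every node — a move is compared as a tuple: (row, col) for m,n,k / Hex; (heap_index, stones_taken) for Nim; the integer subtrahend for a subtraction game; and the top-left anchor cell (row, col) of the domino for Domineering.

p1 O@[(0,0,2,1)]: h2:-1[(0,0,1,1)]+1* h2:-2[(0,0,0,1)]-1 h3:-1[(0,0,2,0)]-1
p2 X@[(0,0,1,1)]: h2:-1[(0,0,0,1)]-1* h3:-1[(0,0,1,0)]-1
p3 O@[(0,0,0,1)]: h3:-1[(0,0,0,0)]+1*
p4 X@[(0,0,0,0)] terminal -1; root [(0,0,2,1)] d10

O's best at [(0,0,2,1)]: h2:-1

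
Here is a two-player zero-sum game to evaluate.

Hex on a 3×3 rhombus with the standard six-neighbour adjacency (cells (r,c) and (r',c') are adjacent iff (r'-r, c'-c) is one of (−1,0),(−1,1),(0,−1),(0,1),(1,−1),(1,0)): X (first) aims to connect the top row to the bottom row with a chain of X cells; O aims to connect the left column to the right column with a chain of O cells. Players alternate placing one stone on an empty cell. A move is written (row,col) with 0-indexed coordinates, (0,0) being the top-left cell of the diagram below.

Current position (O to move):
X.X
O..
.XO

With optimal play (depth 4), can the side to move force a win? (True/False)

ply 1, O at X.X/O../.XO | (0,1)=-1→XOX/O../.XO*; (1,1)=-1→X.X/OO./.XO; (1,2)=-1→X.X/O.O/.XO; (2,0)=-1→X.X/O../OXO
ply 2, X at XOX/O../.XO | (1,1)=+1→XOX/OX./.XO*; (1,2)=+1→XOX/O.X/.XO; (2,0)=+1→XOX/O../XXO
ply 3: XOX/OX./.XO is terminal -1 (O); from X.X/O../.XO depth 4

O winning at [X.X/O../.XO]: False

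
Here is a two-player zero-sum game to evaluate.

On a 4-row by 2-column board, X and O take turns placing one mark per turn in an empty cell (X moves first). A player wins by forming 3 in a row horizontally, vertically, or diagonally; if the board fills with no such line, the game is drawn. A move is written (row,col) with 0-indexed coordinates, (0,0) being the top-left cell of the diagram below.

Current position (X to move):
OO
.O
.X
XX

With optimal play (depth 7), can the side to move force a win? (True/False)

X winning at [OO/.O/.X/XX]: False

p1 X@[OO/.O/.X/XX]: (1,0)[OO/XO/.X/XX]+0* (2,0)[OO/.O/XX/XX]+0
p2 O@[OO/XO/.X/XX]: (2,0)[OO/XO/OX/XX]+0*
p3 X@[OO/XO/OX/XX] terminal +0; root [OO/.O/.X/XX] d7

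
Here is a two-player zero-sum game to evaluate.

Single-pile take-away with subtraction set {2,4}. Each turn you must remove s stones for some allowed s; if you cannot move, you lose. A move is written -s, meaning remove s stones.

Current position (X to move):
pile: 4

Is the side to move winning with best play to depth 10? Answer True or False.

X winning at [4]: True

p1 X@[4]: -2[2]-1 -4[0]+1*
p2 O@[0] terminal -1; root [4] d10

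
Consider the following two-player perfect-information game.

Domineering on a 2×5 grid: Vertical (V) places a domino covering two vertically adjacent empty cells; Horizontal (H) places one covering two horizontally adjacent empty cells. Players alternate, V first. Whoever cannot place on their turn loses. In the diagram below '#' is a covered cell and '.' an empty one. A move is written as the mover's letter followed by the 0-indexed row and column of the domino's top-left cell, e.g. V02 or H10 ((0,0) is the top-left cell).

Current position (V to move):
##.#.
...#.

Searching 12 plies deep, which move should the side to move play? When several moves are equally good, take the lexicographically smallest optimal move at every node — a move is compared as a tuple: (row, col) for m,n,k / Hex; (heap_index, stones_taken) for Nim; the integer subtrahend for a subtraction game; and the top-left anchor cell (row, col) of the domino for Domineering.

ply 1, V at ##.#./...#. | V02=+1→####./..##.*; V04=-1→##.##/...##
ply 2, H at ####./..##. | H10=-1→####./####.*
ply 3, V at ####./####. | V04=+1→#####/#####*
ply 4: #####/##### is terminal -1 (H); from ##.#./...#. depth 12

V's best at [##.#./...#.]: V02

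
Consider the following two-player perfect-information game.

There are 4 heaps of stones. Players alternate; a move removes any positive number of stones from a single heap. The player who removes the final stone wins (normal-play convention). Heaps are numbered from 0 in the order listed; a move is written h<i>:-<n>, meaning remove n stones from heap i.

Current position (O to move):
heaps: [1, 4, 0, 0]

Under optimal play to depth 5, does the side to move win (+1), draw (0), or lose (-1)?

value((1,4,0,0), O) = +1

[(1,4,0,0)] O move#1: h0:-1:-1/(0,4,0,0), h1:-1:-1/(1,3,0,0), h1:-2:-1/(1,2,0,0), h1:-3:+1/(1,1,0,0)*, h1:-4:-1/(1,0,0,0)
[(1,1,0,0)] X move#2: h0:-1:-1/(0,1,0,0)*, h1:-1:-1/(1,0,0,0)
[(0,1,0,0)] O move#3: h1:-1:+1/(0,0,0,0)*
[(0,0,0,0)] end (terminal -1, X#4); searched (1,4,0,0) to 5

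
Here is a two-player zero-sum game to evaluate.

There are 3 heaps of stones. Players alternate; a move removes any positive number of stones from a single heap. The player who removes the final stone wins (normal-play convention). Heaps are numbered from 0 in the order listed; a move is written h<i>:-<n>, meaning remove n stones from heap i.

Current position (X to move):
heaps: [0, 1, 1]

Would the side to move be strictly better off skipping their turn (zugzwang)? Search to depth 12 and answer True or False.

[(0,1,1)] X move#1: h1:-1:-1/(0,0,1)*, h2:-1:-1/(0,1,0)
[(0,0,1)] O move#2: h2:-1:+1/(0,0,0)*
[(0,0,0)] end (terminal -1, X#3); searched (0,1,1) to 12
pass branch (O moves first from the same position):
  | [(0,1,1)] O move#1: h1:-1:-1/(0,0,1)*, h2:-1:-1/(0,1,0)
  | [(0,0,1)] X move#2: h2:-1:+1/(0,0,0)*
  | [(0,0,0)] end (terminal -1, O#3); searched (0,1,1) to 12
X moving scores -1; X passing scores +1

zugzwang((0,1,1), X) = True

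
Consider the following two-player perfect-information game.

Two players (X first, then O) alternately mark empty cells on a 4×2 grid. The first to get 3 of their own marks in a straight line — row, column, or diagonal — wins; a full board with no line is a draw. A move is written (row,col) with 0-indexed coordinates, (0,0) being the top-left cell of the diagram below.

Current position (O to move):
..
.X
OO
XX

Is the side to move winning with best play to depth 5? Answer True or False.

p1 O@[../.X/OO/XX]: (0,0)[O./.X/OO/XX]+0* (0,1)[.O/.X/OO/XX]+0 (1,0)[../OX/OO/XX]+0
p2 X@[O./.X/OO/XX]: (0,1)[OX/.X/OO/XX]-1 (1,0)[O./XX/OO/XX]+0*
p3 O@[O./XX/OO/XX]: (0,1)[OO/XX/OO/XX]+0*
p4 X@[OO/XX/OO/XX] terminal +0; root [../.X/OO/XX] d5

O winning at [../.X/OO/XX]: False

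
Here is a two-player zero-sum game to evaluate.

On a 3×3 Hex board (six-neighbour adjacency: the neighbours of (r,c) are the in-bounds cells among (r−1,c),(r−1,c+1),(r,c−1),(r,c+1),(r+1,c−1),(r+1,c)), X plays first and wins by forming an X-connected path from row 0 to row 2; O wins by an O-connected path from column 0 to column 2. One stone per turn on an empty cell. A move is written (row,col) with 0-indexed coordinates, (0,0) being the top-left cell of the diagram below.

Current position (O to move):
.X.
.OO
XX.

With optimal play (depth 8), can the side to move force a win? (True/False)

ply 1, O at .X./.OO/XX. | (0,0)=-1→OX./.OO/XX.; (0,2)=-1→.XO/.OO/XX.; (1,0)=+1→.X./OOO/XX.*; (2,2)=-1→.X./.OO/XXO
ply 2: .X./OOO/XX. is terminal -1 (X); from .X./.OO/XX. depth 8

O winning at [.X./.OO/XX.]: True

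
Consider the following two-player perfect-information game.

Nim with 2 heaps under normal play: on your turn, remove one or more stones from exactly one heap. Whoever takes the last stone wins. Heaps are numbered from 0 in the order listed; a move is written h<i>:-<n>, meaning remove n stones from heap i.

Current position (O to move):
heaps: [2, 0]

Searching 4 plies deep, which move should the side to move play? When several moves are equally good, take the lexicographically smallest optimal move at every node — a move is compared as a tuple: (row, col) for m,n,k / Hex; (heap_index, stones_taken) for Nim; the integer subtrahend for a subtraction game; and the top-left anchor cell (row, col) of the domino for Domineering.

O's best at [(2,0)]: h0:-2

[(2,0)] O move#1: h0:-1:-1/(1,0), h0:-2:+1/(0,0)*
[(0,0)] end (terminal -1, X#2); searched (2,0) to 4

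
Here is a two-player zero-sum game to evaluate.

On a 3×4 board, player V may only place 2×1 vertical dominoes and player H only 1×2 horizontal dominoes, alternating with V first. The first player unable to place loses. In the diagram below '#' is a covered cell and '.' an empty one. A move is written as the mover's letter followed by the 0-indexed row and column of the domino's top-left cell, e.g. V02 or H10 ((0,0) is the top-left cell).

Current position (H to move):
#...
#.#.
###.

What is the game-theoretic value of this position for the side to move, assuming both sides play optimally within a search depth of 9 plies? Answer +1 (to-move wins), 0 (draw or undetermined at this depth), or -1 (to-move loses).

[#.../#.#./###.] H move#1: H01:-1/###./#.#./###.*, H02:-1/#.##/#.#./###.
[###./#.#./###.] V move#2: V03:+1/####/#.##/###.*, V13:+1/###./#.##/####
[####/#.##/###.] end (terminal -1, H#3); searched #.../#.#./###. to 9

value(#.../#.#./###., H) = -1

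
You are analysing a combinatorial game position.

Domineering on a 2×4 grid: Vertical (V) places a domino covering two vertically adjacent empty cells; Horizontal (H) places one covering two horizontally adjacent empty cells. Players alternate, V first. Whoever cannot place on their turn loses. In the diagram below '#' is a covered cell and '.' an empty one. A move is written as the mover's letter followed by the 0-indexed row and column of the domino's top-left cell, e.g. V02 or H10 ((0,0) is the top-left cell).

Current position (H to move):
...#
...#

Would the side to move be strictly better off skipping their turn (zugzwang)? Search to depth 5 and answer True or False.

zugzwang(...#/...#, H) = False

ply 1, H at ...#/...# | H00=+1→##.#/...#*; H01=+1→.###/...#; H10=+1→...#/##.#; H11=+1→...#/.###
ply 2, V at ##.#/...# | V02=-1→####/..##*
ply 3, H at ####/..## | H10=+1→####/####*
ply 4: ####/#### is terminal -1 (V); from ...#/...# depth 5
pass branch (V moves first from the same position):
  | ply 1, V at ...#/...# | V00=-1→#..#/#..#; V01=+1→.#.#/.#.#*; V02=-1→..##/..##
  | ply 2: .#.#/.#.# is terminal -1 (H); from ...#/...# depth 5
H moving scores +1; H passing scores -1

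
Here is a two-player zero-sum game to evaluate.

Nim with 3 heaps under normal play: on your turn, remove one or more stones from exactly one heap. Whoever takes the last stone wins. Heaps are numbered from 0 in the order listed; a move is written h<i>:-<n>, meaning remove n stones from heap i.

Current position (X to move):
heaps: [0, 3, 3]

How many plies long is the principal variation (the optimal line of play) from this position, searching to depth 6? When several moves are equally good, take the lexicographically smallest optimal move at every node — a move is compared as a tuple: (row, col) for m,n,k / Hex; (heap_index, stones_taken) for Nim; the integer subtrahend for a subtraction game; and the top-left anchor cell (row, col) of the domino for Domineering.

ply 1, X at (0,3,3) | h1:-1=-1→(0,2,3)*; h1:-2=-1→(0,1,3); h1:-3=-1→(0,0,3); h2:-1=-1→(0,3,2); h2:-2=-1→(0,3,1); h2:-3=-1→(0,3,0)
ply 2, O at (0,2,3) | h1:-1=-1→(0,1,3); h1:-2=-1→(0,0,3); h2:-1=+1→(0,2,2)*; h2:-2=-1→(0,2,1); h2:-3=-1→(0,2,0)
ply 3, X at (0,2,2) | h1:-1=-1→(0,1,2)*; h1:-2=-1→(0,0,2); h2:-1=-1→(0,2,1); h2:-2=-1→(0,2,0)
ply 4, O at (0,1,2) | h1:-1=-1→(0,0,2); h2:-1=+1→(0,1,1)*; h2:-2=-1→(0,1,0)
ply 5, X at (0,1,1) | h1:-1=-1→(0,0,1)*; h2:-1=-1→(0,1,0)
ply 6, O at (0,0,1) | h2:-1=+1→(0,0,0)*
ply 7: (0,0,0) is terminal -1 (X); from (0,3,3) depth 6

PV length from [(0,3,3)]: 6 plies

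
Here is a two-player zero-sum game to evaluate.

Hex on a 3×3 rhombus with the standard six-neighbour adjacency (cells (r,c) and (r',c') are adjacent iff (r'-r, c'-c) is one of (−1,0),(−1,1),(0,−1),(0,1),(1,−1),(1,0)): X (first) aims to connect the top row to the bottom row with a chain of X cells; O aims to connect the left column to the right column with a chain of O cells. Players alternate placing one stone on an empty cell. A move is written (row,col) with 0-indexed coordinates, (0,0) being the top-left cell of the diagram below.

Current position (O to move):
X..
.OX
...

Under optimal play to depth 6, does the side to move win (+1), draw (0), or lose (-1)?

value(X../.OX/..., O) = +1

p1 O@[X../.OX/...]: (0,1)[XO./.OX/...]-1 (0,2)[X.O/.OX/...]+1* (1,0)[X../OOX/...]-1 (2,0)[X../.OX/O..]-1 (2,1)[X../.OX/.O.]+1 (2,2)[X../.OX/..O]+1
p2 X@[X.O/.OX/...]: (0,1)[XXO/.OX/...]-1* (1,0)[X.O/XOX/...]-1 (2,0)[X.O/.OX/X..]-1 (2,1)[X.O/.OX/.X.]-1 (2,2)[X.O/.OX/..X]-1
p3 O@[XXO/.OX/...]: (1,0)[XXO/OOX/...]+1* (2,0)[XXO/.OX/O..]+1 (2,1)[XXO/.OX/.O.]+1 (2,2)[XXO/.OX/..O]+1
p4 X@[XXO/OOX/...] terminal -1; root [X../.OX/...] d6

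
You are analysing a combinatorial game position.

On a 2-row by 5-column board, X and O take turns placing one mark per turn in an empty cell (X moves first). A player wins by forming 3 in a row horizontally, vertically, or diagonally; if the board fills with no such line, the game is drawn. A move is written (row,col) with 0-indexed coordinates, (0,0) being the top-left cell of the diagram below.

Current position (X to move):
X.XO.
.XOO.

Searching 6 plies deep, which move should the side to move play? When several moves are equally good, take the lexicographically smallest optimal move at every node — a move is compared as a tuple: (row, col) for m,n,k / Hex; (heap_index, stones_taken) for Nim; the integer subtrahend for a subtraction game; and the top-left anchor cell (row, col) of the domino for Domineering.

X's best at [X.XO./.XOO.]: (0,1)

[X.XO./.XOO.] X move#1: (0,1):+1/XXXO./.XOO.*, (0,4):-1/X.XOX/.XOO., (1,0):-1/X.XO./XXOO., (1,4):+0/X.XO./.XOOX
[XXXO./.XOO.] end (terminal -1, O#2); searched X.XO./.XOO. to 6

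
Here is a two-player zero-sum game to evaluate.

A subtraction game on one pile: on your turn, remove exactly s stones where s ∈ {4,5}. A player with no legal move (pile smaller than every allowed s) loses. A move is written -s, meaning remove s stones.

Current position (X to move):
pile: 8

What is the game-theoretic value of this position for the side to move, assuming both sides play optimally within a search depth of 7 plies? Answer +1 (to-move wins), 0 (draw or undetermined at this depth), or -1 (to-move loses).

p1 X@[8]: -4[4]-1 -5[3]+1*
p2 O@[3] terminal -1; root [8] d7

value(8, X) = +1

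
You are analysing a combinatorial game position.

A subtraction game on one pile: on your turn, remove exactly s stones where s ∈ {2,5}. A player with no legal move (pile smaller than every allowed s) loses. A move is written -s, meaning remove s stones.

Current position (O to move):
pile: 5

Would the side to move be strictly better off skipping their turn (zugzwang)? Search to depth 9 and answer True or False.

zugzwang(5, O) = False

ply 1, O at 5 | -2=-1→3; -5=+1→0*
ply 2: 0 is terminal -1 (X); from 5 depth 9
suppose O passes — search the same position with X to move:
pass> ply 1, X at 5 | -2=-1→3; -5=+1→0*
pass> ply 2: 0 is terminal -1 (O); from 5 depth 9
for O: play +1, pass -1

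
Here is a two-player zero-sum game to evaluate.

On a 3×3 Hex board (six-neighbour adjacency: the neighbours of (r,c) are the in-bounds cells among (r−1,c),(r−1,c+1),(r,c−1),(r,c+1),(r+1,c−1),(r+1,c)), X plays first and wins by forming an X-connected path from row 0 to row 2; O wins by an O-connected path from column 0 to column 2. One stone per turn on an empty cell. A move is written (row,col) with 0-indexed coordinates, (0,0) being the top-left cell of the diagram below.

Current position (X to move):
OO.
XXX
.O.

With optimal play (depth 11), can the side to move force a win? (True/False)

X winning at [OO./XXX/.O.]: True

p1 X@[OO./XXX/.O.]: (0,2)[OOX/XXX/.O.]+1* (2,0)[OO./XXX/XO.]-1 (2,2)[OO./XXX/.OX]-1
p2 O@[OOX/XXX/.O.]: (2,0)[OOX/XXX/OO.]-1* (2,2)[OOX/XXX/.OO]-1
p3 X@[OOX/XXX/OO.]: (2,2)[OOX/XXX/OOX]+1*
p4 O@[OOX/XXX/OOX] terminal -1; root [OO./XXX/.O.] d11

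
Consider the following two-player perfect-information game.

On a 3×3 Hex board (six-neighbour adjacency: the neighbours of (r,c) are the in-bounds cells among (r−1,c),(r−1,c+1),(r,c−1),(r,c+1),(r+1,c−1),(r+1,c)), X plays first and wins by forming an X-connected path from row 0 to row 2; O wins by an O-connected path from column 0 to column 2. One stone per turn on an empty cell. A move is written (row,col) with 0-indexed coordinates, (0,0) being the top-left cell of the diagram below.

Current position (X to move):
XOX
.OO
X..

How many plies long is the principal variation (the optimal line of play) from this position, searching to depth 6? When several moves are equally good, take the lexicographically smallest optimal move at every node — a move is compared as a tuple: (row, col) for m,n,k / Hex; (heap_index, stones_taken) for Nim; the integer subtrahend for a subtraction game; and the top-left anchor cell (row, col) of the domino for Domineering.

p1 X@[XOX/.OO/X..]: (1,0)[XOX/XOO/X..]+1* (2,1)[XOX/.OO/XX.]-1 (2,2)[XOX/.OO/X.X]-1
p2 O@[XOX/XOO/X..] terminal -1; root [XOX/.OO/X..] d6

PV length from [XOX/.OO/X..]: 1 ply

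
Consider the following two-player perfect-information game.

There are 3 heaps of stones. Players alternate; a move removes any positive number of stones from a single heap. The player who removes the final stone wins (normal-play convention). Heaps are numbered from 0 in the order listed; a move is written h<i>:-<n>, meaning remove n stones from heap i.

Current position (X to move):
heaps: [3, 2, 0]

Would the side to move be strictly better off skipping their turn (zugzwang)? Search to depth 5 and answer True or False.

zugzwang((3,2,0), X) = False

[(3,2,0)] X move#1: h0:-1:+1/(2,2,0)*, h0:-2:-1/(1,2,0), h0:-3:-1/(0,2,0), h1:-1:-1/(3,1,0), h1:-2:-1/(3,0,0)
[(2,2,0)] O move#2: h0:-1:-1/(1,2,0)*, h0:-2:-1/(0,2,0), h1:-1:-1/(2,1,0), h1:-2:-1/(2,0,0)
[(1,2,0)] X move#3: h0:-1:-1/(0,2,0), h1:-1:+1/(1,1,0)*, h1:-2:-1/(1,0,0)
[(1,1,0)] O move#4: h0:-1:-1/(0,1,0)*, h1:-1:-1/(1,0,0)
[(0,1,0)] X move#5: h1:-1:+1/(0,0,0)*
[(0,0,0)] end (terminal -1, O#6); searched (3,2,0) to 5
suppose X passes — search the same position with O to move:
pass> [(3,2,0)] O move#1: h0:-1:+1/(2,2,0)*, h0:-2:-1/(1,2,0), h0:-3:-1/(0,2,0), h1:-1:-1/(3,1,0), h1:-2:-1/(3,0,0)
pass> [(2,2,0)] X move#2: h0:-1:-1/(1,2,0)*, h0:-2:-1/(0,2,0), h1:-1:-1/(2,1,0), h1:-2:-1/(2,0,0)
pass> [(1,2,0)] O move#3: h0:-1:-1/(0,2,0), h1:-1:+1/(1,1,0)*, h1:-2:-1/(1,0,0)
pass> [(1,1,0)] X move#4: h0:-1:-1/(0,1,0)*, h1:-1:-1/(1,0,0)
pass> [(0,1,0)] O move#5: h1:-1:+1/(0,0,0)*
pass> [(0,0,0)] end (terminal -1, X#6); searched (3,2,0) to 5
for X: play +1, pass -1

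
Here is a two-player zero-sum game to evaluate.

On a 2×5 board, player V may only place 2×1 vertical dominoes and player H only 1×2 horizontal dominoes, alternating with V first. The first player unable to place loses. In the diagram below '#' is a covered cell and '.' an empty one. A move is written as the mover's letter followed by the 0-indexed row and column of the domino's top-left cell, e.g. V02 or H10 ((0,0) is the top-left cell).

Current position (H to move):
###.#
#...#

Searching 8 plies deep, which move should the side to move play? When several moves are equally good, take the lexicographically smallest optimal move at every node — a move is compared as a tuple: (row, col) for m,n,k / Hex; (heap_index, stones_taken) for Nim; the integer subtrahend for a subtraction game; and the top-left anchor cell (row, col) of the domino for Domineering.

[###.#/#...#] H move#1: H11:-1/###.#/###.#, H12:+1/###.#/#.###*
[###.#/#.###] end (terminal -1, V#2); searched ###.#/#...# to 8

H's best at [###.#/#...#]: H12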